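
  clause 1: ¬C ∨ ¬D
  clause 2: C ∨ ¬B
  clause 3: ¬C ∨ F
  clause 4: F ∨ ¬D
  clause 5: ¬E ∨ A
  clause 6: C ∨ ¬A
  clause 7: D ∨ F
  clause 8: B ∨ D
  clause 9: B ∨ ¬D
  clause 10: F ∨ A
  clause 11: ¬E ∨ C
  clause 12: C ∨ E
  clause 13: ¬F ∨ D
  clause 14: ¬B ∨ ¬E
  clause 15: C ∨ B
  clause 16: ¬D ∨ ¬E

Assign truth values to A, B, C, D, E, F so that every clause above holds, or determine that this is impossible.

UNSATISFIABLE

Try C = False.
From the singleton clause (¬B), B = False.
But (B) is also a unit clause — contradiction.
Backtrack on C: now try C = True.
From the singleton clause (¬D), D = False.
From the singleton clause (F), F = True.
But (¬F) is also a unit clause — contradiction.
Either choice for C ends in contradiction.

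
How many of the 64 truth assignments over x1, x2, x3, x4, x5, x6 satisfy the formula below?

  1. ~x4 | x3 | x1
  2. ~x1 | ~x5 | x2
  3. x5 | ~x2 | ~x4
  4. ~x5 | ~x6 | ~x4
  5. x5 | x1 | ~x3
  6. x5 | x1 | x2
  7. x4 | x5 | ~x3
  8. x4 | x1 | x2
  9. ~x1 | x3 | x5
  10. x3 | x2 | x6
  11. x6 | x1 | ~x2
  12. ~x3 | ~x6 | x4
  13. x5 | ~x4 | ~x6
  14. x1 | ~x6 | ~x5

There are 2^6 = 64 truth assignments over (x1, x2, x3, x4, x5, x6).
Split on x5. With x5 = 1, the clauses containing x5 are satisfied and ~x5 drops from the rest; 6 of the 2^5 = 32 assignments to the other variables satisfy what remains.
With x5 = 0, by the same count on the reduced clause set, 2 assignments work.
Total: 6 + 2 = 8.

8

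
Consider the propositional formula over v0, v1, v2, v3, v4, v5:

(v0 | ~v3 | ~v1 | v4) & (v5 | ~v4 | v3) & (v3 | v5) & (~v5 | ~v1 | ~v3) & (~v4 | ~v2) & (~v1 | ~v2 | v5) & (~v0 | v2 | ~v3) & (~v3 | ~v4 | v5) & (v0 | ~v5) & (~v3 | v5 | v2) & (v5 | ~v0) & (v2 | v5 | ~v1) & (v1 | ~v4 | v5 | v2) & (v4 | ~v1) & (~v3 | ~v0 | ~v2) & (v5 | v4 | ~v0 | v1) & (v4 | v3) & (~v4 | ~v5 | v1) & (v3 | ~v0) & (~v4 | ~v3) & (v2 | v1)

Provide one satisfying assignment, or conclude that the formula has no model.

v0 ↦ 0, v1 ↦ 0, v2 ↦ 1, v3 ↦ 1, v4 ↦ 0, v5 ↦ 0

Case v3 = 1:
From the singleton clause (~v4), v4 = 0.
From the singleton clause (~v1), v1 = 0.
From the singleton clause (v2), v2 = 1.
From the singleton clause (~v0), v0 = 0.
From the singleton clause (~v5), v5 = 0.
All clauses are satisfied.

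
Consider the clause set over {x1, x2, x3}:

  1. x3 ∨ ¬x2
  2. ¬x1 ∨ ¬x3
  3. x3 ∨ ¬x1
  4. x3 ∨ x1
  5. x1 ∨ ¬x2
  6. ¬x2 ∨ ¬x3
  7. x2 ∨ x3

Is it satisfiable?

Case x3 = True:
Unit clause (¬x1) forces x1 = False.
Unit clause (¬x2) forces x2 = False.
This assignment satisfies each clause.
A satisfying assignment: x1: False, x2: False, x3: True.

Yes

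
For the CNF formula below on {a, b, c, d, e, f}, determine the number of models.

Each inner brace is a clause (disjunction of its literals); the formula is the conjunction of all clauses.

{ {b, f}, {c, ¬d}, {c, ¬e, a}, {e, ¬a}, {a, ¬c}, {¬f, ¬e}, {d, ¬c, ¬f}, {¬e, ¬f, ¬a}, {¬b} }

There are 2^6 = 64 truth assignments over (a, b, c, d, e, f).
Split on d. With d = True, the clauses containing d are satisfied and ¬d drops from the rest; 0 of the 2^5 = 32 assignments to the other variables satisfy what remains.
With d = False, by the same count on the reduced clause set, 1 assignment works.
(One model: a=F, b=F, c=F, d=F, e=F, f=T.)
Total: 0 + 1 = 1.

1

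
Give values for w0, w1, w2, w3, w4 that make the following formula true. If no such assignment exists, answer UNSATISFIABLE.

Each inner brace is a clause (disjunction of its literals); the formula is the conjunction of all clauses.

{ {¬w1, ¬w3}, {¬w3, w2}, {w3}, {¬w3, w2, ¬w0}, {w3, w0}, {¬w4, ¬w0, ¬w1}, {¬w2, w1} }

Unit clause (w3) forces w3 = True.
Unit clause (¬w1) forces w1 = False.
Unit clause (w2) forces w2 = True.
But (¬w2) is also a unit clause — contradiction.

UNSATISFIABLE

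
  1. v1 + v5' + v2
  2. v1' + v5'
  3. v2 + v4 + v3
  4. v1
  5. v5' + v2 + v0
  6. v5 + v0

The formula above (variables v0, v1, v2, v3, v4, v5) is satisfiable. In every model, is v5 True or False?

False

Suppose v5 = 1.
From the singleton clause (v1'), v1 = 0.
That conflicts with the unit clause (v1).
So every satisfying assignment has v5 = False.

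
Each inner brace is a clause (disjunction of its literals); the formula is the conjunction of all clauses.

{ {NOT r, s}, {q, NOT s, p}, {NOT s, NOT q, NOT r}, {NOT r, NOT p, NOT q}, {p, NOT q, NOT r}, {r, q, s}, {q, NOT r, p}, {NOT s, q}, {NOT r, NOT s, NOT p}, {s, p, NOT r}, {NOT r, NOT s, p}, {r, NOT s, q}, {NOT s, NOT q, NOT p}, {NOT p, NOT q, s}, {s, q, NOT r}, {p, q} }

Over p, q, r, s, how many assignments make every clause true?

2

There are 2^4 = 16 truth assignments over (p, q, r, s).
Check each against the 16 clauses (columns in the order p, q, r, s):
  F F F F  ✗ fails (r OR q OR s)
  F F F T  ✗ fails (q OR NOT s OR p)
  F F T F  ✗ fails (NOT r OR s)
  F F T T  ✗ fails (q OR NOT s OR p)
  F T F F  ✓ satisfies all
  F T F T  ✓ satisfies all
  F T T F  ✗ fails (NOT r OR s)
  F T T T  ✗ fails (NOT s OR NOT q OR NOT r)
  T F F F  ✗ fails (r OR q OR s)
  T F F T  ✗ fails (NOT s OR q)
  T F T F  ✗ fails (NOT r OR s)
  T F T T  ✗ fails (NOT s OR q)
  T T F F  ✗ fails (NOT p OR NOT q OR s)
  T T F T  ✗ fails (NOT s OR NOT q OR NOT p)
  T T T F  ✗ fails (NOT r OR s)
  T T T T  ✗ fails (NOT s OR NOT q OR NOT r)
2 of the 16 rows are models.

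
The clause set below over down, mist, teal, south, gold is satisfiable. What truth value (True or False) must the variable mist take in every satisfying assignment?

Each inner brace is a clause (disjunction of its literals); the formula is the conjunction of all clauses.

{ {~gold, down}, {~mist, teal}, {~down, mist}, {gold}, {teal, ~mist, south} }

Suppose mist = 0.
(~down) alone gives down = 0.
(~gold) alone gives gold = 0.
That conflicts with the unit clause (gold).
So every satisfying assignment has mist = True.

True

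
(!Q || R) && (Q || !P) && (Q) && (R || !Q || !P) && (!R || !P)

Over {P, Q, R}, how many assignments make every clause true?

1

There are 2^3 = 8 truth assignments over (P, Q, R).
Check each against the 5 clauses (columns in the order P, Q, R):
  F F F  ✗ fails (Q)
  F F T  ✗ fails (Q)
  F T F  ✗ fails (!Q || R)
  F T T  ✓ satisfies all
  T F F  ✗ fails (Q || !P)
  T F T  ✗ fails (Q || !P)
  T T F  ✗ fails (!Q || R)
  T T T  ✗ fails (!R || !P)
1 of the 8 rows is a model.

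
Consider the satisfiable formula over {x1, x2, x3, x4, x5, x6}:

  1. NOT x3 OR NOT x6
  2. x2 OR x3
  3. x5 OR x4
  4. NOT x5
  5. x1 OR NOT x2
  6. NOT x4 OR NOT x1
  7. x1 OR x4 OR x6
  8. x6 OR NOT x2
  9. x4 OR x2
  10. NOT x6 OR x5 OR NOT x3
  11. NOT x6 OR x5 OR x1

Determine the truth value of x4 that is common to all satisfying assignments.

Suppose x4 = false.
(x5) alone gives x5 = true.
That conflicts with the unit clause (NOT x5).
So every satisfying assignment has x4 = True.

True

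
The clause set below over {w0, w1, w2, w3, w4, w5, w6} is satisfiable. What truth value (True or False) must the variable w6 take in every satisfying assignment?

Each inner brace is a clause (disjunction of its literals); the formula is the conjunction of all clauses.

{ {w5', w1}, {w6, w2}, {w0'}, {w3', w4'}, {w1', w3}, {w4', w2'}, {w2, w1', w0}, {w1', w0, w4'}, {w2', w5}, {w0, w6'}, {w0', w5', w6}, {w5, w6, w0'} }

False

Suppose w6 = 1.
(w0') alone gives w0 = 0.
Now (w0) is unsatisfied and unit — conflict.
So every satisfying assignment has w6 = False.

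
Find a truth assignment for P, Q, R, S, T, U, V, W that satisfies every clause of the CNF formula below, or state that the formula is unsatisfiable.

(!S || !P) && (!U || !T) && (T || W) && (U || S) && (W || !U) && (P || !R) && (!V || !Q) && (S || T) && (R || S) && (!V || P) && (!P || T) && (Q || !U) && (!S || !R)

P ↦ false, Q ↦ true, R ↦ false, S ↦ true, T ↦ false, U ↦ true, V ↦ false, W ↦ true

Branch on S: set S = true.
Unit clause (!P) forces P = false.
Unit clause (!R) forces R = false.
Unit clause (!V) forces V = false.
Branch on U: set U = true.
Unit clause (!T) forces T = false.
Unit clause (W) forces W = true.
Unit clause (Q) forces Q = true.
All clauses are satisfied.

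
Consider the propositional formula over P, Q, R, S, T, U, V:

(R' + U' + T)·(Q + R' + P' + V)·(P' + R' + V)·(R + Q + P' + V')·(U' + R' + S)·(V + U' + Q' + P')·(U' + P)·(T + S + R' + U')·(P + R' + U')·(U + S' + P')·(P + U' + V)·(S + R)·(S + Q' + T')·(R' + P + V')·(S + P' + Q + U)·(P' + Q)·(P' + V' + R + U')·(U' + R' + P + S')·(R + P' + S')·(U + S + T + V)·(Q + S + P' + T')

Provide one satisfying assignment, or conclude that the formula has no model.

P: 0,  Q: 0,  R: 0,  S: 1,  T: 0,  U: 0,  V: 0

Suppose U = 0.
Suppose S = 1.
The clause (P') is unit, so P = 0.
Suppose R = 0.
Every clause is now satisfied; Q, T, V are unconstrained.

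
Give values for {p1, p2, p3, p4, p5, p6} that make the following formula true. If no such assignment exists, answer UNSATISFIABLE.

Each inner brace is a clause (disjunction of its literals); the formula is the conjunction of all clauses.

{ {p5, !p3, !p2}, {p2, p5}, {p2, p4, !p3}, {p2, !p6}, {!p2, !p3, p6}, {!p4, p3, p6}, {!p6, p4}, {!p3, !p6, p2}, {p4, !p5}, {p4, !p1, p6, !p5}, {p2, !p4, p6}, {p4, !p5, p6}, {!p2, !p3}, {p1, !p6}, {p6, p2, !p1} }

Try p2 = true.
Unit clause (!p3) forces p3 = false.
Try p4 = false.
Unit clause (!p6) forces p6 = false.
Unit clause (!p5) forces p5 = false.
No clause remains; p1 is free.

p1 ↦ true; p2 ↦ true; p3 ↦ false; p4 ↦ false; p5 ↦ false; p6 ↦ false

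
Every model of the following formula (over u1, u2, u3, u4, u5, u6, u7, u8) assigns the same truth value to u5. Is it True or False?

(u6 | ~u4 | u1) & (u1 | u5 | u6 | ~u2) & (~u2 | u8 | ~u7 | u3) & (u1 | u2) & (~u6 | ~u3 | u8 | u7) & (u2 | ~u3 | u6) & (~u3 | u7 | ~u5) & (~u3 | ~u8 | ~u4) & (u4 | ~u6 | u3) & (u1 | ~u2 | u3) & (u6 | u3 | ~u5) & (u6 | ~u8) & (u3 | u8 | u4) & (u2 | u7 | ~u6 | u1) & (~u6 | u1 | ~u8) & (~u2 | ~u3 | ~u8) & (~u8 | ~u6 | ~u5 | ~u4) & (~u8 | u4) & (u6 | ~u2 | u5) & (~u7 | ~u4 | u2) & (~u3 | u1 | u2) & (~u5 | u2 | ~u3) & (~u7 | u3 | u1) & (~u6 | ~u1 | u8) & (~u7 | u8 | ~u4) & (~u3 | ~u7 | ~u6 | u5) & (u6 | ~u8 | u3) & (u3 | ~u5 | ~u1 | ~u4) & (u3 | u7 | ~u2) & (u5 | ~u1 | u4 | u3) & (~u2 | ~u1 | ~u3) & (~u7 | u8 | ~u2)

False

Suppose u5 = 1.
Try u1 = 1.
Try u3 = 0.
From the singleton clause (u6), u6 = 1.
From the singleton clause (u4), u4 = 1.
Now (~u4) is unsatisfied and unit — conflict.
That branch fails; take u3 = 1 instead.
From the singleton clause (u7), u7 = 1.
From the singleton clause (u2), u2 = 1.
Now (~u2) is unsatisfied and unit — conflict.
Either choice for u3 ends in contradiction.
That branch fails; take u1 = 0 instead.
From the singleton clause (u2), u2 = 1.
From the singleton clause (u3), u3 = 1.
From the singleton clause (u7), u7 = 1.
From the singleton clause (~u8), u8 = 0.
Now (u8) is unsatisfied and unit — conflict.
Either choice for u1 ends in contradiction.
So every satisfying assignment has u5 = False.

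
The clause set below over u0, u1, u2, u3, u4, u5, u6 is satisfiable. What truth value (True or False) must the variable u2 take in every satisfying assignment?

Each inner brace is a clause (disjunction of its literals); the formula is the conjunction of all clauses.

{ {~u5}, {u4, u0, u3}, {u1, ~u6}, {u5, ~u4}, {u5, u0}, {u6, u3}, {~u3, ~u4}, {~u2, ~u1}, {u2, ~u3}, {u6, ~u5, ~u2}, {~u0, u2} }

Suppose u2 = 0.
From the singleton clause (~u5), u5 = 0.
From the singleton clause (~u4), u4 = 0.
From the singleton clause (u0), u0 = 1.
That conflicts with the unit clause (~u0).
So every satisfying assignment has u2 = True.

True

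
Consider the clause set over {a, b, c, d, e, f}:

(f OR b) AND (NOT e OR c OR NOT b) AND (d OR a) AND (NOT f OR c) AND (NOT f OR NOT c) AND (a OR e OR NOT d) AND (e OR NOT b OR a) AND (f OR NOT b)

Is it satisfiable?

Branch on f: set f = true.
Unit clause (c) forces c = true.
That conflicts with the unit clause (NOT c).
Undo f and try f = false.
Unit clause (b) forces b = true.
That conflicts with the unit clause (NOT b).
Either choice for f ends in contradiction.
No assignment satisfies every clause.

Unsatisfiable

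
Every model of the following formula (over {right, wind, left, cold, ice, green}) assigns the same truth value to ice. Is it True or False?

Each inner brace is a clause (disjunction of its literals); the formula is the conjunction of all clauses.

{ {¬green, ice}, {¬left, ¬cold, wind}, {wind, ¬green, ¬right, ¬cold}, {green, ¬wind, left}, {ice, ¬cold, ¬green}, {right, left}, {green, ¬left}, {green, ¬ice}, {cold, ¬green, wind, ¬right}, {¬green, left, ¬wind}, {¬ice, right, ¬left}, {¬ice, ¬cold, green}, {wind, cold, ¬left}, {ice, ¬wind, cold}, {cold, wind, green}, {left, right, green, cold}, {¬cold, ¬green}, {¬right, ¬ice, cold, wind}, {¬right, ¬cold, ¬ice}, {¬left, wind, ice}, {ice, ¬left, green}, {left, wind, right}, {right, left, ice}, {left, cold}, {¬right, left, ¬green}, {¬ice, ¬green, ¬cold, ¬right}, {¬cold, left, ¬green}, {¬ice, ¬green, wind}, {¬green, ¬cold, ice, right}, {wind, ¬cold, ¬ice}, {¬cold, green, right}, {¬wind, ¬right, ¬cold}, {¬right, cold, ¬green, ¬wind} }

False

Suppose ice = True.
Unit clause (green) forces green = True.
Unit clause (¬cold) forces cold = False.
Unit clause (left) forces left = True.
Unit clause (right) forces right = True.
Unit clause (wind) forces wind = True.
Now (¬wind) is unsatisfied and unit — conflict.
So every satisfying assignment has ice = False.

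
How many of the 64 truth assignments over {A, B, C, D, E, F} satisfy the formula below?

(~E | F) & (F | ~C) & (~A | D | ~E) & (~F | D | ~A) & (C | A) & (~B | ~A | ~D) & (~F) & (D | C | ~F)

3

There are 2^6 = 64 truth assignments over (A, B, C, D, E, F).
Split on B. With B = 1, the clauses containing B are satisfied and ~B drops from the rest; 1 of the 2^5 = 32 assignments to the other variables satisfy what remains.
With B = 0, by the same count on the reduced clause set, 2 assignments work.
(One model: A=T, B=F, C=F, D=F, E=F, F=F.)
Total: 1 + 2 = 3.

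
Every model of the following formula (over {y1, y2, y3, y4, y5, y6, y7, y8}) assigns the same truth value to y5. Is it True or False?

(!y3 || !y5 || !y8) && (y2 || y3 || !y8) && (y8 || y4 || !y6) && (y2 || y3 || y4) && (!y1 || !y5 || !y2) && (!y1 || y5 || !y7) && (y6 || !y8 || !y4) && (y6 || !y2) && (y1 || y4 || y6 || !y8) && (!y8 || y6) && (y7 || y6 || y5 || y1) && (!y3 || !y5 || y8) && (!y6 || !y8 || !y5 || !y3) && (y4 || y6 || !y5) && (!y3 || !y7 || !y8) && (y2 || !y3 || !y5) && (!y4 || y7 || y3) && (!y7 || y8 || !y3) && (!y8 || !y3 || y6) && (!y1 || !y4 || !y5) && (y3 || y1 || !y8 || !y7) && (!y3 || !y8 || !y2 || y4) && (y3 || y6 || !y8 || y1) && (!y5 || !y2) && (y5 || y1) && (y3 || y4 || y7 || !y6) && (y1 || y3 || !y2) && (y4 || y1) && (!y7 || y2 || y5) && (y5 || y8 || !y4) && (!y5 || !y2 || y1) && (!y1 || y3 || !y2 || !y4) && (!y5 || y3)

Suppose y5 = true.
The clause (!y2) is unit, so y2 = false.
The clause (!y3) is unit, so y3 = false.
But (y3) is also a unit clause — contradiction.
So every satisfying assignment has y5 = False.

False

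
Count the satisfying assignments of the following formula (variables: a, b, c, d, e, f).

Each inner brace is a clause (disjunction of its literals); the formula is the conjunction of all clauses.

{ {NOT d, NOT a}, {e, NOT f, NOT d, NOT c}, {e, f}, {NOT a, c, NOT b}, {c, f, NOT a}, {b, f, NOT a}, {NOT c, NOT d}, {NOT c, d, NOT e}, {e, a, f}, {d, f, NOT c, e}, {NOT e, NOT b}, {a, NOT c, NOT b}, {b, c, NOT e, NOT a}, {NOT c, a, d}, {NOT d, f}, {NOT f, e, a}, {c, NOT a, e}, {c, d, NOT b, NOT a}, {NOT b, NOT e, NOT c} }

There are 2^6 = 64 truth assignments over (a, b, c, d, e, f).
Split on a. With a = true, the clauses containing a are satisfied and NOT a drops from the rest; 2 of the 2^5 = 32 assignments to the other variables satisfy what remains.
With a = false, by the same count on the reduced clause set, 3 assignments work.
(One model: a=F, b=F, c=F, d=F, e=T, f=F.)
Total: 2 + 3 = 5.

5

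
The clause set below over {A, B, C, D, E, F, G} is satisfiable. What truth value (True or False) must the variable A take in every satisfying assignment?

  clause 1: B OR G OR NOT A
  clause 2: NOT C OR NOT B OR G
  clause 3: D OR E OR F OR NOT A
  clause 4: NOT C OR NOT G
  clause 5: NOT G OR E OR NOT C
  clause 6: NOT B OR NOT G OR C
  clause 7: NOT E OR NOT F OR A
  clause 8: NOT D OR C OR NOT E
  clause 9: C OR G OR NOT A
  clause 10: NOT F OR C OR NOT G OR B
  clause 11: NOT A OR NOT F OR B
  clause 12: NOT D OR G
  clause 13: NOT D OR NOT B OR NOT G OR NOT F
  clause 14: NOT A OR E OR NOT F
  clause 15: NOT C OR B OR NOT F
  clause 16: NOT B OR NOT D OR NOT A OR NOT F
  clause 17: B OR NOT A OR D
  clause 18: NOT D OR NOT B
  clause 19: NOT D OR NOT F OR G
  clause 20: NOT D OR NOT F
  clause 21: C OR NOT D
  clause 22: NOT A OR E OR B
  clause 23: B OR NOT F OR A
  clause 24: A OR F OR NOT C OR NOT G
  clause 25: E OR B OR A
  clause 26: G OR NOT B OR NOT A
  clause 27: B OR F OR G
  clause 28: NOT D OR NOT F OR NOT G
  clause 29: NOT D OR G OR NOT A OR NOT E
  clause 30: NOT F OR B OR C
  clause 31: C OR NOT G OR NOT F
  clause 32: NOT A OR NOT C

False

Suppose A = true.
(NOT C) alone gives C = false.
(G) alone gives G = true.
(NOT B) alone gives B = false.
(NOT F) alone gives F = false.
(D) alone gives D = true.
Now (NOT D) is unsatisfied and unit — conflict.
So every satisfying assignment has A = False.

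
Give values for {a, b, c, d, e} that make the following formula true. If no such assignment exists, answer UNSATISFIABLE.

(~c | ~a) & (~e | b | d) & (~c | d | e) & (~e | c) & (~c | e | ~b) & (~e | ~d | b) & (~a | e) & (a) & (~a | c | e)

UNSATISFIABLE

The clause (a) is unit, so a = 1.
The clause (~c) is unit, so c = 0.
The clause (~e) is unit, so e = 0.
But (e) is also a unit clause — contradiction.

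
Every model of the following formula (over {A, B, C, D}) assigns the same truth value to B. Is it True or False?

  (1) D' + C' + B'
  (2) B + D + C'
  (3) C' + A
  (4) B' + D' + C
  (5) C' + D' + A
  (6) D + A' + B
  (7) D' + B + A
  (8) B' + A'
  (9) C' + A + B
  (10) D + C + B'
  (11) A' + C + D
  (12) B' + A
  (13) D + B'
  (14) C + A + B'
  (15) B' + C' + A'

Suppose B = 1.
The clause (A') is unit, so A = 0.
Now (A) is unsatisfied and unit — conflict.
So every satisfying assignment has B = False.

False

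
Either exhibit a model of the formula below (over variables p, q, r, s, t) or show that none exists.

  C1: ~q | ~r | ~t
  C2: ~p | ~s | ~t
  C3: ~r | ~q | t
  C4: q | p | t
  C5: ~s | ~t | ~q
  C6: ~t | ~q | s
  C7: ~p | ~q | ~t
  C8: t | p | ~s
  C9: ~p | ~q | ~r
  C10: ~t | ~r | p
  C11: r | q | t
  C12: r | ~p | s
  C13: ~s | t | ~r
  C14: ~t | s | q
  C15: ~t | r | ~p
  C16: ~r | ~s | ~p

p=1, q=0, r=1, s=0, t=0

Case q = 0:
Case p = 1:
Case s = 0:
The clause (r) is unit, so r = 1.
The clause (~t) is unit, so t = 0.
Every clause now holds.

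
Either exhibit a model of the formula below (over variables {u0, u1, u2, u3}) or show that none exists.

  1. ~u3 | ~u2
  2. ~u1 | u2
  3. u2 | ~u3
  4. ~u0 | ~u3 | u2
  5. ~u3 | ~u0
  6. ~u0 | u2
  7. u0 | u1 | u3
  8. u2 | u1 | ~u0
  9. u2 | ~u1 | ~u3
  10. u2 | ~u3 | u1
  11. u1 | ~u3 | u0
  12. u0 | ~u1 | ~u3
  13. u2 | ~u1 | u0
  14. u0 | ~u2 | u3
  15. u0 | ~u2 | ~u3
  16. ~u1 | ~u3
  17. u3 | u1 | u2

u0 ↦ 1; u1 ↦ 1; u2 ↦ 1; u3 ↦ 0

Case u3 = 0:
Case u1 = 1:
The clause (u2) is unit, so u2 = 1.
The clause (u0) is unit, so u0 = 1.
Every clause now holds.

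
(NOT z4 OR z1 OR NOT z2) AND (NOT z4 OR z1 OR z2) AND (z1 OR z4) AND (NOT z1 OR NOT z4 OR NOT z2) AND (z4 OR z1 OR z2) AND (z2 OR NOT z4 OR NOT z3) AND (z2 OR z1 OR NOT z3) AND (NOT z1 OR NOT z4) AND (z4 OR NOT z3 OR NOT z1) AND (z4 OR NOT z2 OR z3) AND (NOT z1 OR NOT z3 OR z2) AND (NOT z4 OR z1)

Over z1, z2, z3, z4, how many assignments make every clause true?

1

There are 2^4 = 16 truth assignments over (z1, z2, z3, z4).
Split on z3. With z3 = true, the clauses containing z3 are satisfied and NOT z3 drops from the rest; 0 of the 2^3 = 8 assignments to the other variables satisfy what remains.
With z3 = false, by the same count on the reduced clause set, 1 assignment works.
(One model: z1=T, z2=F, z3=F, z4=F.)
Total: 0 + 1 = 1.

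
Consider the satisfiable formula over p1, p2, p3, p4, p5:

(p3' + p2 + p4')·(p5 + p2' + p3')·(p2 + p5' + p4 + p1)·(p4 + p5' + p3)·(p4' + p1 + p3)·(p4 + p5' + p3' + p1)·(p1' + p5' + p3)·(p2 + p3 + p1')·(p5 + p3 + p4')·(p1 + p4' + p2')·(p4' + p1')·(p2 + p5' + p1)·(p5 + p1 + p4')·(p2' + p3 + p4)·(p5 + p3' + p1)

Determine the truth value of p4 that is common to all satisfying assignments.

Suppose p4 = 1.
From the singleton clause (p1'), p1 = 0.
From the singleton clause (p3), p3 = 1.
From the singleton clause (p2), p2 = 1.
Now (p2') is unsatisfied and unit — conflict.
So every satisfying assignment has p4 = False.

False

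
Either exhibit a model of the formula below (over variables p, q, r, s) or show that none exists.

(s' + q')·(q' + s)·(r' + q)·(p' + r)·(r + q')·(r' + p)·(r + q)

UNSATISFIABLE

Case s = 0:
(q') alone gives q = 0.
(r') alone gives r = 0.
But (r) is also a unit clause — contradiction.
Undo s and try s = 1.
(q') alone gives q = 0.
(r') alone gives r = 0.
But (r) is also a unit clause — contradiction.
Neither s = 1 nor s = 0 works.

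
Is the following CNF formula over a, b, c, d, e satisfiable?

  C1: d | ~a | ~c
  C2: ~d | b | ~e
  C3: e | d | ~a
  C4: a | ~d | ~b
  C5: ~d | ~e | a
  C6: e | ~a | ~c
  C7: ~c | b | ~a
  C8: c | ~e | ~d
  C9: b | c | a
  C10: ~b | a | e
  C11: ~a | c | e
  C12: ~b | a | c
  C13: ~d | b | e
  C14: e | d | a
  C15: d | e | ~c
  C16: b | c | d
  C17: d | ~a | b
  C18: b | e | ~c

Yes

Try d = 0.
Try a = 0.
From the singleton clause (e), e = 1.
Try b = 0.
From the singleton clause (c), c = 1.
Every clause now holds.
A satisfying assignment: a ↦ 0, b ↦ 0, c ↦ 1, d ↦ 0, e ↦ 1.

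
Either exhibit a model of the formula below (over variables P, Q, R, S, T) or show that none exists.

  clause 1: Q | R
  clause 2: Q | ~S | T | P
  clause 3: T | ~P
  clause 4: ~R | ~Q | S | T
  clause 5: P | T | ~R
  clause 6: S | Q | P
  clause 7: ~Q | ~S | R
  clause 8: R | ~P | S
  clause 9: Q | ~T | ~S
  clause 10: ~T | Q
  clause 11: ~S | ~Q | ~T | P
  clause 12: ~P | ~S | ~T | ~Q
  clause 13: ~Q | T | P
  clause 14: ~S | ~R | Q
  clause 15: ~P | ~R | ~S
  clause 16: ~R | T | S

P=1, Q=1, R=1, S=0, T=1

Try Q = 1.
Try T = 1.
Try S = 0.
Try R = 1.
No clause remains; P is free.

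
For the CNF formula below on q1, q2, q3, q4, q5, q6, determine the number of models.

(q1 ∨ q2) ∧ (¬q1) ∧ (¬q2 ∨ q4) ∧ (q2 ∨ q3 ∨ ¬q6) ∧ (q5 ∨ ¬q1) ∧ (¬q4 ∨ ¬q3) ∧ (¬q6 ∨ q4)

4

There are 2^6 = 64 truth assignments over (q1, q2, q3, q4, q5, q6).
Split on q5. With q5 = True, the clauses containing q5 are satisfied and ¬q5 drops from the rest; 2 of the 2^5 = 32 assignments to the other variables satisfy what remains.
With q5 = False, by the same count on the reduced clause set, 2 assignments work.
Total: 2 + 2 = 4.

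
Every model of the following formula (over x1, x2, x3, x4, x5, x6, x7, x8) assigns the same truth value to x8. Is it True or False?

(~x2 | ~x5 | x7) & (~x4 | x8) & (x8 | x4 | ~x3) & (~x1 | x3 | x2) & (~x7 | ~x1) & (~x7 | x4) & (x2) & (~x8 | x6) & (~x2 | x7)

True

Suppose x8 = 0.
The clause (~x4) is unit, so x4 = 0.
The clause (~x3) is unit, so x3 = 0.
The clause (~x7) is unit, so x7 = 0.
The clause (x2) is unit, so x2 = 1.
But (~x2) is also a unit clause — contradiction.
So every satisfying assignment has x8 = True.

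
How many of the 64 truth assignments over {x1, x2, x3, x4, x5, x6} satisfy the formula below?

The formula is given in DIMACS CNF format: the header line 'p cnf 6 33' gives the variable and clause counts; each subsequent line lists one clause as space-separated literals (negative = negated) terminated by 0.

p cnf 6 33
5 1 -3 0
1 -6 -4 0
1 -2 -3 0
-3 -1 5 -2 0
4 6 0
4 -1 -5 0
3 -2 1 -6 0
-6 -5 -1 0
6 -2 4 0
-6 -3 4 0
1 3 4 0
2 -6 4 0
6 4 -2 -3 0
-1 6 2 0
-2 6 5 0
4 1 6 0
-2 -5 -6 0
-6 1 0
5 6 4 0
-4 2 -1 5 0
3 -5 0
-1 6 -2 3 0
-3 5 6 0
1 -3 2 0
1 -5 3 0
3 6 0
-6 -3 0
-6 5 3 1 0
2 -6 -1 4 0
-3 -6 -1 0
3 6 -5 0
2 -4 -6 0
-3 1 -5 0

3

There are 2^6 = 64 truth assignments over (x1, x2, x3, x4, x5, x6).
Split on x2. With x2 = True, the clauses containing x2 are satisfied and ¬x2 drops from the rest; 3 of the 2^5 = 32 assignments to the other variables satisfy what remains.
With x2 = False, by the same count on the reduced clause set, 0 assignments work.
(One model: x1=T, x2=T, x3=F, x4=F, x5=F, x6=T.)
Total: 3 + 0 = 3.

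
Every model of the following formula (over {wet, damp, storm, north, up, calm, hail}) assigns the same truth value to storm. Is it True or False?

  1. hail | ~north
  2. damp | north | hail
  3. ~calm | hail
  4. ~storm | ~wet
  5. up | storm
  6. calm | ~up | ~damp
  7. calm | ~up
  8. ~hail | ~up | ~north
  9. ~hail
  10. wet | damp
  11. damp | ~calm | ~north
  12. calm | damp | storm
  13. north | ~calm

Suppose storm = 0.
From the singleton clause (up), up = 1.
From the singleton clause (calm), calm = 1.
From the singleton clause (hail), hail = 1.
But (~hail) is also a unit clause — contradiction.
So every satisfying assignment has storm = True.

True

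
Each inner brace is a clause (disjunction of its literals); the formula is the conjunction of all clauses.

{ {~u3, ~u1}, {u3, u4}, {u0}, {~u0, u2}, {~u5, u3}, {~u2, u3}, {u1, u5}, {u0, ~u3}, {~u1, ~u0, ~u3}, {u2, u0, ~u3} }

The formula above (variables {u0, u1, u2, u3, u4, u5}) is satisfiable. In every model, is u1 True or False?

False

Suppose u1 = 1.
Unit clause (~u3) forces u3 = 0.
Unit clause (u4) forces u4 = 1.
Unit clause (u0) forces u0 = 1.
Unit clause (u2) forces u2 = 1.
That conflicts with the unit clause (~u2).
So every satisfying assignment has u1 = False.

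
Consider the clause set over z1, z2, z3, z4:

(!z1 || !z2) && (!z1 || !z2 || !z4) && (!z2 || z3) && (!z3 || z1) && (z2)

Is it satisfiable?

No

(z2) alone gives z2 = true.
(!z1) alone gives z1 = false.
(z3) alone gives z3 = true.
But (!z3) is also a unit clause — contradiction.
No assignment satisfies every clause.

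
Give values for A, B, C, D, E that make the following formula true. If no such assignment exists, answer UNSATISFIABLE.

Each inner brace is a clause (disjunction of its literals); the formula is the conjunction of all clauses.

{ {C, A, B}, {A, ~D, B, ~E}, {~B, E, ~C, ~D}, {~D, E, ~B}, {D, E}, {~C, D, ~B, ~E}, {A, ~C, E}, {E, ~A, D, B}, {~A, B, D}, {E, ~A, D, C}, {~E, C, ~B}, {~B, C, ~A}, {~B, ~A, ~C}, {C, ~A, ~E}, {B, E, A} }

Branch on D: set D = 1.
Branch on E: set E = 1.
Branch on A: set A = 0.
From the singleton clause (B), B = 1.
From the singleton clause (C), C = 1.
This assignment satisfies each clause.

A: 0,  B: 1,  C: 1,  D: 1,  E: 1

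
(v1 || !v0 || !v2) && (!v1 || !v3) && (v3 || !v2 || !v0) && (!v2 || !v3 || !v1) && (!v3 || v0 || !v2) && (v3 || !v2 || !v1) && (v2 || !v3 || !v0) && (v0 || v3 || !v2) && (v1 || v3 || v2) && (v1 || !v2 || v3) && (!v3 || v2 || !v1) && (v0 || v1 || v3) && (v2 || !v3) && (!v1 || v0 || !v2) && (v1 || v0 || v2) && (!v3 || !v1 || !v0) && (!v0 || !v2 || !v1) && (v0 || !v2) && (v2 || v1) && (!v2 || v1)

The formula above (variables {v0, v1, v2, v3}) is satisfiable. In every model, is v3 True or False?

Suppose v3 = true.
(!v1) alone gives v1 = false.
(v2) alone gives v2 = true.
But (!v2) is also a unit clause — contradiction.
So every satisfying assignment has v3 = False.

False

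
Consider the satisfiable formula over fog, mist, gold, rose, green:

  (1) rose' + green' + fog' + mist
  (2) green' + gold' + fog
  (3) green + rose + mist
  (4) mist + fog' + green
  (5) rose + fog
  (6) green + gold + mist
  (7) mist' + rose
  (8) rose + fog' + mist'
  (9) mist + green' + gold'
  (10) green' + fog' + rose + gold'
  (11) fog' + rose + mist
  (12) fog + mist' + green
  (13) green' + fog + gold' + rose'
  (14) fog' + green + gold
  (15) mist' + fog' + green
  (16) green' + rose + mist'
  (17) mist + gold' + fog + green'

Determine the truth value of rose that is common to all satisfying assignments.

True

Suppose rose = 0.
The clause (fog) is unit, so fog = 1.
The clause (mist') is unit, so mist = 0.
That conflicts with the unit clause (mist).
So every satisfying assignment has rose = True.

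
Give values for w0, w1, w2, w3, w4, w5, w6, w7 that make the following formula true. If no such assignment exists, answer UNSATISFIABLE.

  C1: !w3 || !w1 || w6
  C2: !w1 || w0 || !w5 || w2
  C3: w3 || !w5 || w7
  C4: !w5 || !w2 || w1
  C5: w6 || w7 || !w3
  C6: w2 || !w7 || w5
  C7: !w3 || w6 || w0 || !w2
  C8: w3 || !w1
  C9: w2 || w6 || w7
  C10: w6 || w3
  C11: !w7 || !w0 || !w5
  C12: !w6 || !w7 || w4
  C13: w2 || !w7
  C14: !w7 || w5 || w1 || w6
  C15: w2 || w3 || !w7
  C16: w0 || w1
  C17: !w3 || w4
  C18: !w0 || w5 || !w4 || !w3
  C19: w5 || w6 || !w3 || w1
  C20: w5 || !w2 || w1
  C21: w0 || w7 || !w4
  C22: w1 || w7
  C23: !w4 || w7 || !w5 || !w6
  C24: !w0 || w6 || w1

Try w3 = true.
Unit clause (w4) forces w4 = true.
Try w1 = true.
Unit clause (w6) forces w6 = true.
Try w2 = true.
Try w0 = false.
Unit clause (w7) forces w7 = true.
No clause remains; w5 is free.

w0=false; w1=true; w2=true; w3=true; w4=true; w5=false; w6=true; w7=true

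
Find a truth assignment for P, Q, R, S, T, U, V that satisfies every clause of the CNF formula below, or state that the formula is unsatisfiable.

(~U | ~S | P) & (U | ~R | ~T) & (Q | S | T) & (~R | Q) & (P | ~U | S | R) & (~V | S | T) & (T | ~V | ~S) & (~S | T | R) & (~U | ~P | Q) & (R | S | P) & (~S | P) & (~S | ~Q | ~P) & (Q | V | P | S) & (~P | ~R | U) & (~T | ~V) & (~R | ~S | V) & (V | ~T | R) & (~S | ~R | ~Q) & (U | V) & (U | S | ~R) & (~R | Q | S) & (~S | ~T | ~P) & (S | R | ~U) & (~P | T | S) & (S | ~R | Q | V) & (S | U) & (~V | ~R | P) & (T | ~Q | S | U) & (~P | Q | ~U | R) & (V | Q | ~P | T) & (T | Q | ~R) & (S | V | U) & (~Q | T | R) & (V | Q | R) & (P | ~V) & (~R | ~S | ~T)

P=0; Q=1; R=1; S=0; T=0; U=1; V=0

Case R = 1:
(Q) alone gives Q = 1.
(~S) alone gives S = 0.
(U) alone gives U = 1.
Case V = 0:
Case P = 0:
Every clause is now satisfied; T is unconstrained.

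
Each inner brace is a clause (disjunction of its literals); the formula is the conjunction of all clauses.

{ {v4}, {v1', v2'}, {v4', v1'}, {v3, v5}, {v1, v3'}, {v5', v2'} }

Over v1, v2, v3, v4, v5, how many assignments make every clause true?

There are 2^5 = 32 truth assignments over (v1, v2, v3, v4, v5).
Split on v2. With v2 = 1, the clauses containing v2 are satisfied and v2' drops from the rest; 0 of the 2^4 = 16 assignments to the other variables satisfy what remains.
With v2 = 0, by the same count on the reduced clause set, 1 assignment works.
Total: 0 + 1 = 1.

1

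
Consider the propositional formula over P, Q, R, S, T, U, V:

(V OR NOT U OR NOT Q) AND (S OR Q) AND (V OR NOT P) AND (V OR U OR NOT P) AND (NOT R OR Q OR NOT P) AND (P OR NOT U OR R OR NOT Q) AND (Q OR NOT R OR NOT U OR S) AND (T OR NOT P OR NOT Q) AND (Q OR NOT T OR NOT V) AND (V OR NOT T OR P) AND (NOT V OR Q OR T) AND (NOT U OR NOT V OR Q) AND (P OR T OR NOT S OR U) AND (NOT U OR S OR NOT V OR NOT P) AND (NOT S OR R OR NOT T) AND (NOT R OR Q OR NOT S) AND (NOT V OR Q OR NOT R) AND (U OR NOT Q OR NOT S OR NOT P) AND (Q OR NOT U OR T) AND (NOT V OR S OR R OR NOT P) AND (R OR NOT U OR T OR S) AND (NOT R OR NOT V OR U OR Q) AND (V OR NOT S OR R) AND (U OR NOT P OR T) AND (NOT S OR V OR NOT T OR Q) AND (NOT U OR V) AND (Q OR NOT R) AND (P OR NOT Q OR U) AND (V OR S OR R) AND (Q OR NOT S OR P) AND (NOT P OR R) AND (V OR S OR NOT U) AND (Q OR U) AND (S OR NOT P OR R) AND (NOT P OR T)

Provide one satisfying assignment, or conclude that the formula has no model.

Case S = false:
From the singleton clause (Q), Q = true.
Case V = true:
Case T = false:
From the singleton clause (NOT P), P = false.
From the singleton clause (U), U = true.
From the singleton clause (R), R = true.
This assignment satisfies each clause.

P=false,  Q=true,  R=true,  S=false,  T=false,  U=true,  V=true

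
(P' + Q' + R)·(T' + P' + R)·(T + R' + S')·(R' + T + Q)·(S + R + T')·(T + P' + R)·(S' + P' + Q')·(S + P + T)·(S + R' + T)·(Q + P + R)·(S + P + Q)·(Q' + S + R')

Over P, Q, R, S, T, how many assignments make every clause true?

There are 2^5 = 32 truth assignments over (P, Q, R, S, T).
Split on S. With S = 1, the clauses containing S are satisfied and S' drops from the rest; 5 of the 2^4 = 16 assignments to the other variables satisfy what remains.
With S = 0, by the same count on the reduced clause set, 1 assignment works.
(One model: P=F, Q=F, R=T, S=T, T=T.)
Total: 5 + 1 = 6.

6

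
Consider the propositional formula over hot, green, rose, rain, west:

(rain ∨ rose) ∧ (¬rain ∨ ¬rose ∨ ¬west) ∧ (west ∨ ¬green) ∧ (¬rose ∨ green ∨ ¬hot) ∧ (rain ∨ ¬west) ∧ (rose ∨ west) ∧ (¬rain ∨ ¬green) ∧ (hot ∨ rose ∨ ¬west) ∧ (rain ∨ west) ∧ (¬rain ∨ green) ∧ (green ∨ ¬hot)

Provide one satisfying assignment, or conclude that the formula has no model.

Case rain = True:
From the singleton clause (¬green), green = False.
Now (green) is unsatisfied and unit — conflict.
So rain must be the other value — set rain = False.
From the singleton clause (rose), rose = True.
From the singleton clause (¬west), west = False.
Now (west) is unsatisfied and unit — conflict.
Either choice for rain ends in contradiction.

UNSATISFIABLE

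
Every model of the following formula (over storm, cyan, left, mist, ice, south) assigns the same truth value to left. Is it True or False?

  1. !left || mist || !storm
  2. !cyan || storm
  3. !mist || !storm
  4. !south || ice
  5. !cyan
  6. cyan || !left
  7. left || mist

Suppose left = true.
The clause (!cyan) is unit, so cyan = false.
Now (cyan) is unsatisfied and unit — conflict.
So every satisfying assignment has left = False.

False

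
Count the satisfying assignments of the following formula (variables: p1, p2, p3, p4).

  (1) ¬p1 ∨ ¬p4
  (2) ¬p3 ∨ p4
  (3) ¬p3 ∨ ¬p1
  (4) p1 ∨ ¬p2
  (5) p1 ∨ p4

4

There are 2^4 = 16 truth assignments over (p1, p2, p3, p4).
Split on p4. With p4 = True, the clauses containing p4 are satisfied and ¬p4 drops from the rest; 2 of the 2^3 = 8 assignments to the other variables satisfy what remains.
With p4 = False, by the same count on the reduced clause set, 2 assignments work.
(One model: p1=F, p2=F, p3=F, p4=T.)
Total: 2 + 2 = 4.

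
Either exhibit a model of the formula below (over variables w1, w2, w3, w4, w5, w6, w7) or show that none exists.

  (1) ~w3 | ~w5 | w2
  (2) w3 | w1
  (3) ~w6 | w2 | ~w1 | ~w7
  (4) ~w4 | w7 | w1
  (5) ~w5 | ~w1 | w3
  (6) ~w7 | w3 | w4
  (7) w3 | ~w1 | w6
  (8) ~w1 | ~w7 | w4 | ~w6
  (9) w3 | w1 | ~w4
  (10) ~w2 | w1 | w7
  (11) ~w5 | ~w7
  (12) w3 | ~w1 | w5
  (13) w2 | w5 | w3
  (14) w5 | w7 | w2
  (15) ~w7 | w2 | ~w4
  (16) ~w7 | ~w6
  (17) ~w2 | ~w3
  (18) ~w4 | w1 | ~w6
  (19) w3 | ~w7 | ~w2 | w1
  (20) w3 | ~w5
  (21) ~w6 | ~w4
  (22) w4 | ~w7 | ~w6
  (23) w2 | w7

Suppose w3 = 1.
The clause (~w2) is unit, so w2 = 0.
The clause (~w5) is unit, so w5 = 0.
The clause (w7) is unit, so w7 = 1.
The clause (~w4) is unit, so w4 = 0.
The clause (~w6) is unit, so w6 = 0.
All clauses hold; w1 can take either value.

w1 ↦ 0, w2 ↦ 0, w3 ↦ 1, w4 ↦ 0, w5 ↦ 0, w6 ↦ 0, w7 ↦ 1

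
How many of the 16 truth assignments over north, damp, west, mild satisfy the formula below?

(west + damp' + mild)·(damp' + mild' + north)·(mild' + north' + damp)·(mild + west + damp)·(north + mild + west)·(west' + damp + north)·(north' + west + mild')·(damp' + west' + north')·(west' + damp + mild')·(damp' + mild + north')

There are 2^4 = 16 truth assignments over (north, damp, west, mild).
Check each against the 10 clauses (columns in the order north, damp, west, mild):
  F F F F  ✗ fails (mild + west + damp)
  F F F T  ✓ satisfies all
  F F T F  ✗ fails (west' + damp + north)
  F F T T  ✗ fails (west' + damp + north)
  F T F F  ✗ fails (west + damp' + mild)
  F T F T  ✗ fails (damp' + mild' + north)
  F T T F  ✓ satisfies all
  F T T T  ✗ fails (damp' + mild' + north)
  T F F F  ✗ fails (mild + west + damp)
  T F F T  ✗ fails (mild' + north' + damp)
  T F T F  ✓ satisfies all
  T F T T  ✗ fails (mild' + north' + damp)
  T T F F  ✗ fails (west + damp' + mild)
  T T F T  ✗ fails (north' + west + mild')
  T T T F  ✗ fails (damp' + west' + north')
  T T T T  ✗ fails (damp' + west' + north')
3 of the 16 rows are models.

3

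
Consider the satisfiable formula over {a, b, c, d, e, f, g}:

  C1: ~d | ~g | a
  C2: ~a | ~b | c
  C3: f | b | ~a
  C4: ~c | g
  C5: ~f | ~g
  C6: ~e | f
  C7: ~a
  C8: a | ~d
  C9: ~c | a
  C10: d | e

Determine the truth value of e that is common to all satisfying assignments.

True

Suppose e = 0.
The clause (~a) is unit, so a = 0.
The clause (~d) is unit, so d = 0.
That conflicts with the unit clause (d).
So every satisfying assignment has e = True.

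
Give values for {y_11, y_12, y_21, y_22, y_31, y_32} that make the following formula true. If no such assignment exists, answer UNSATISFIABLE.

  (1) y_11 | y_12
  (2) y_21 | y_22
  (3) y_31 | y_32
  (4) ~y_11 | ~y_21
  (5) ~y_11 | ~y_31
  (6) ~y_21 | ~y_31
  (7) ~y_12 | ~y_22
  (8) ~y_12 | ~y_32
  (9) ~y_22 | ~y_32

Suppose y_11 = 1.
From the singleton clause (~y_21), y_21 = 0.
From the singleton clause (y_22), y_22 = 1.
From the singleton clause (~y_31), y_31 = 0.
From the singleton clause (y_32), y_32 = 1.
But (~y_32) is also a unit clause — contradiction.
Undo y_11 and try y_11 = 0.
From the singleton clause (y_12), y_12 = 1.
From the singleton clause (~y_22), y_22 = 0.
From the singleton clause (y_21), y_21 = 1.
From the singleton clause (~y_31), y_31 = 0.
From the singleton clause (y_32), y_32 = 1.
But (~y_32) is also a unit clause — contradiction.
Neither y_11 = 1 nor y_11 = 0 works.

UNSATISFIABLE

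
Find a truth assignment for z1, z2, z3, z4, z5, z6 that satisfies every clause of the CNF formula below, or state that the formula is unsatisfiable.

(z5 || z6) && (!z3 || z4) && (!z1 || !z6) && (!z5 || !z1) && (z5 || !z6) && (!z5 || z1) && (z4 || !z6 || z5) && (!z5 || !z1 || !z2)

Branch on z5: set z5 = true.
From the singleton clause (!z1), z1 = false.
Now (z1) is unsatisfied and unit — conflict.
Backtrack on z5: now try z5 = false.
From the singleton clause (z6), z6 = true.
Now (!z6) is unsatisfied and unit — conflict.
Either choice for z5 ends in contradiction.

UNSATISFIABLE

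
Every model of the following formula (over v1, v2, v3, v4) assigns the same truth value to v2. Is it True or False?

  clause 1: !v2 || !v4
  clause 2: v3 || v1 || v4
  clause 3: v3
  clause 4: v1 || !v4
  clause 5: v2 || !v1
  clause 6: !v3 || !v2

Suppose v2 = true.
The clause (!v4) is unit, so v4 = false.
The clause (v3) is unit, so v3 = true.
That conflicts with the unit clause (!v3).
So every satisfying assignment has v2 = False.

False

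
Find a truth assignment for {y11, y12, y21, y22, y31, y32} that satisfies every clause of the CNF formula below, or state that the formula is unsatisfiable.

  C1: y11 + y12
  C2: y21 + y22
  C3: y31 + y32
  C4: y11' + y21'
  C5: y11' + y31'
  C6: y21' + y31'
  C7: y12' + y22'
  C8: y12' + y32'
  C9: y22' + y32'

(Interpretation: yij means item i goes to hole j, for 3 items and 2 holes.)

Case y11 = 1:
The clause (y21') is unit, so y21 = 0.
The clause (y22) is unit, so y22 = 1.
The clause (y31') is unit, so y31 = 0.
The clause (y32) is unit, so y32 = 1.
Now (y32') is unsatisfied and unit — conflict.
So y11 must be the other value — set y11 = 0.
The clause (y12) is unit, so y12 = 1.
The clause (y22') is unit, so y22 = 0.
The clause (y21) is unit, so y21 = 1.
The clause (y31') is unit, so y31 = 0.
The clause (y32) is unit, so y32 = 1.
Now (y32') is unsatisfied and unit — conflict.
Neither y11 = 1 nor y11 = 0 works.

UNSATISFIABLE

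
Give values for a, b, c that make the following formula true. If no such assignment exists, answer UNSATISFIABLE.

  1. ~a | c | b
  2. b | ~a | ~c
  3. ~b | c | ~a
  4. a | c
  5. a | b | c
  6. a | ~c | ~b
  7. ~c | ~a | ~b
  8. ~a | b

a=0; b=0; c=1

Try a = 0.
The clause (c) is unit, so c = 1.
The clause (~b) is unit, so b = 0.
Every clause now holds.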